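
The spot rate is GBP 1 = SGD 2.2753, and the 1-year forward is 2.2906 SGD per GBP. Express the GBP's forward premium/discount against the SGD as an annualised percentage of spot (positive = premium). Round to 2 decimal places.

T = 1 year.
(F − S)/S = (2.2906 − 2.2753)/2.2753 = 0.0067244.
Annualise by dividing by T: 0.0067244 / 1 = 0.006724 → 0.67%.

+0.67%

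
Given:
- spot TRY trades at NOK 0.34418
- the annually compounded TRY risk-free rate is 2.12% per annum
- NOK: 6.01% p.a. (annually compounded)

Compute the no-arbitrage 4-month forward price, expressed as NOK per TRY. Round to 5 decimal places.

0.34850

T = 4/12 years.
NOK growth factor: (1 + 0.0601)^(4/12) = 1.0196449.
TRY accumulates by (1 + 0.0212)^(4/12) = 1.0070173.
So F = 0.34418 × 1.0196449 / 1.0070173 = 0.3484959 (NOK/TRY).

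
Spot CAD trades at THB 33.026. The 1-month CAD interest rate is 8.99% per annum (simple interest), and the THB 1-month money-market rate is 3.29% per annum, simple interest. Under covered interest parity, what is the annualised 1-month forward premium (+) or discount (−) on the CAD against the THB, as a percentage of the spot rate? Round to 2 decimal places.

T = 1/12 years.
F = S · g_THB/g_CAD = 33.026 × 1.0027417/1.0074917 = 32.870293.
Annualised premium = (F − S)/S × (1/T) = (32.870293 − 33.026)/33.026 ÷ (1/12) = -5.66%.

-5.66%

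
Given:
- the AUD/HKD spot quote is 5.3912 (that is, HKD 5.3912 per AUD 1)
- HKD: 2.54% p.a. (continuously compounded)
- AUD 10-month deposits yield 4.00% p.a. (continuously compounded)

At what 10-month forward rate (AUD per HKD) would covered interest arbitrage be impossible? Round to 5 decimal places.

T = 10/12 years.
Growth of 1 HKD over T: e^(0.0254×10/12) = 1.0213923.
Growth of 1 AUD over T: e^(0.0400×10/12) = 1.0338951.
So F = 5.3912 × 1.0213923 / 1.0338951 = 5.326005 (HKD/AUD).
Quoted the other way: 1/5.326005 = 0.18776 AUD per HKD.

0.18776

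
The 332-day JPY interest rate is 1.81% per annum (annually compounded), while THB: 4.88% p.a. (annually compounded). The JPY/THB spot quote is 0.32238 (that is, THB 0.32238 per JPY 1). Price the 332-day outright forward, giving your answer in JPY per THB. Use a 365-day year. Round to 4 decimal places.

3.0192

T = 332/365 years.
THB accumulates by (1 + 0.0488)^(332/365) = 1.0442917.
JPY accumulates by (1 + 0.0181)^(332/365) = 1.0164502.
CIP: F = S · (grow THB)/(grow JPY) = 0.32238 × 1.0442917/1.0164502 = 0.3312103 THB per JPY.
Invert for JPY per THB: 1 / 0.3312103 = 3.0192.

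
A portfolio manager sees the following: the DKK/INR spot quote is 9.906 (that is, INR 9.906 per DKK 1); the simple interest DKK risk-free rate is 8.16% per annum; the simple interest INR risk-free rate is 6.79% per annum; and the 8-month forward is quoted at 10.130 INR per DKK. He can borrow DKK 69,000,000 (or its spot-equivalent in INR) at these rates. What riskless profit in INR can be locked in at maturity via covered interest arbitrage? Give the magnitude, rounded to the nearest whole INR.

INR 22,539,568

T = 8/12 years.
Invest the DKK and cover forward: 69,000,000 × 1.054400 × 10.130 = INR 736,993,968.00.
Convert at spot and invest in INR: 69,000,000 × 9.906 × 1.04526666667 = INR 714,454,400.40.
The quoted forward overvalues DKK, so borrow INR, buy DKK at spot, deposit the DKK at 8.16%, and sell the proceeds forward at 10.130.
The gap between the two covered legs is INR 22,539,568.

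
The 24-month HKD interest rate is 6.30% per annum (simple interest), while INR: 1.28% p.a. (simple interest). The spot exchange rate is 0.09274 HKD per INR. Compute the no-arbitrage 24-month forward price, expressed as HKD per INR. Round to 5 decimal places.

T = 2 years.
HKD growth factor: 1 + 0.0630×2 = 1.126000.
INR accumulates by 1 + 0.0128×2 = 1.025600.
So F = 0.09274 × 1.126000 / 1.025600 = 0.1018187 (HKD/INR).

0.10182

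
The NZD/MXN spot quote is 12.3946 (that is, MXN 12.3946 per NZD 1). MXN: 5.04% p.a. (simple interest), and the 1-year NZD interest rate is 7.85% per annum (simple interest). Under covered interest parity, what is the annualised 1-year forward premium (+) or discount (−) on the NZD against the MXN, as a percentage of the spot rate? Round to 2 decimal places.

-2.61%

T = 1 year.
CIP forward (MXN per NZD) = 12.3946 × 1.050400/1.078500 = 12.0716623.
Annualised premium = (F − S)/S × (1/T) = (12.0716623 − 12.3946)/12.3946 ÷ 1 = -2.61%.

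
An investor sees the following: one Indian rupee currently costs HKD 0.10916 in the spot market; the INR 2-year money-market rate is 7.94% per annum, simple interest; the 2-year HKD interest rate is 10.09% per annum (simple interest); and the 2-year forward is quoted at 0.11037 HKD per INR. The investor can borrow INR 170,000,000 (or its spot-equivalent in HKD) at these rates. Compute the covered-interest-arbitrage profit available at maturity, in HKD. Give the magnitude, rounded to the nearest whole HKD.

T = 2 years.
Invest the INR and cover forward: 170,000,000 × 1.158800 × 0.11037 = HKD 21,742,448.52.
Convert at spot and invest in HKD: 170,000,000 × 0.10916 × 1.201800 = HKD 22,302,042.96.
The quoted forward undervalues INR, so borrow INR, convert to HKD at spot, deposit the HKD at 10.09%, and buy INR forward at 0.11037 to cover the loan.
Arbitrage profit = |21,742,448.52 − 22,302,042.96| = HKD 559,594.

HKD 559,594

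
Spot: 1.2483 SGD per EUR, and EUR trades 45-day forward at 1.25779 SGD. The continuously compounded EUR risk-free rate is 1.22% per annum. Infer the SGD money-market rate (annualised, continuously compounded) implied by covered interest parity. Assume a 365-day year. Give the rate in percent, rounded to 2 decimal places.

T = 45/365 years.
By CIP, F/S equals the SGD-to-EUR growth ratio: 1.25779/1.2483 = 1.0076023.
EUR growth factor: e^(0.0122×45/365) = 1.0015052.
Hence g_SGD = 1.0091189.
r = ln(1.0091189)/(45/365) = 0.073629 → 7.36%.

7.36%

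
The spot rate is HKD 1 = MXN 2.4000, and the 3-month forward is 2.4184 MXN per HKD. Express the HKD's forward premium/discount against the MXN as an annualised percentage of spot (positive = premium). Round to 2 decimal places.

T = 3/12 years.
HKD trades forward at +0.76667% vs spot over the period.
×(1/T) gives 3.07% p.a.

+3.07%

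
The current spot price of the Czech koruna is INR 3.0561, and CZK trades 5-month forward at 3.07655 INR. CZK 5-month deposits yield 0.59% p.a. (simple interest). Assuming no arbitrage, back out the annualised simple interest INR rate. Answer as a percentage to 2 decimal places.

T = 5/12 years.
By CIP, F/S equals the INR-to-CZK growth ratio: 3.07655/3.0561 = 1.0066915.
The CZK side grows by 1 + 0.0059×5/12 = 1.0024583.
That pins the INR growth at 1.0091662.
(1.0091662 − 1)/T = 0.021999, i.e. 2.20%.

2.20%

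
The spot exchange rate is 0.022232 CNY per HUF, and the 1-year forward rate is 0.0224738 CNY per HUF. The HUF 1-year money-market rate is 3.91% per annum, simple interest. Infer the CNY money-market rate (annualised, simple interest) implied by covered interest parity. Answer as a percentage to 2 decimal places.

5.04%

T = 1 year.
F/S = 0.0224738/0.022232 = 1.0108762 = (growth of CNY) / (growth of HUF).
HUF growth factor: 1 + 0.0391×1 = 1.039100.
So the CNY growth factor = 1.0504015.
(1.0504015 − 1)/T = 0.050401, i.e. 5.04%.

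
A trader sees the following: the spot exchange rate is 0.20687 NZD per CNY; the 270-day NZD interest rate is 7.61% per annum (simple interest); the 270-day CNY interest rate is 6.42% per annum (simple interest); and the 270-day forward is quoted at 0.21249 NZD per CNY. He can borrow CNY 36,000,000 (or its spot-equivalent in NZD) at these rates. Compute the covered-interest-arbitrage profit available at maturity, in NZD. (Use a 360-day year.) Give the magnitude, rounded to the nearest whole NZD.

T = 270/360 years.
Keep in CNY, deliver into the forward: 36,000,000·1.048150·0.21249 = NZD 8,017,970.17.
Swap to NZD now, deposit: 36,000,000·0.20687·1.057075 = NZD 7,872,375.79.
The quoted forward overvalues CNY, so borrow NZD, buy CNY at spot, deposit the CNY at 6.42%, and sell the proceeds forward at 0.21249.
Profit = 8,017,970.17 − 7,872,375.79 = NZD 145,594.

NZD 145,594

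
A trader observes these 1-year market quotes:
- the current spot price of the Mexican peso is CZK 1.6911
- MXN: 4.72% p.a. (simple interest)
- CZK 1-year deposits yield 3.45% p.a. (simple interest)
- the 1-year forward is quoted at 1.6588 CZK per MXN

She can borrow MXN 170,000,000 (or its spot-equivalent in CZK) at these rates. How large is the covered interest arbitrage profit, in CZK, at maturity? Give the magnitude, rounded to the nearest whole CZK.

CZK 2,099,090

T = 1 year.
Route A — deposit MXN, sell forward: 170,000,000 × 1.047200 × 1.6588 = CZK 295,306,211.20.
Route B — convert at spot, deposit CZK: 170,000,000 × 1.6911 × 1.034500 = CZK 297,405,301.50.
The quoted forward undervalues MXN, so borrow MXN, convert to CZK at spot, deposit the CZK at 3.45%, and buy MXN forward at 1.6588 to cover the loan.
Arbitrage profit = |295,306,211.20 − 297,405,301.50| = CZK 2,099,090.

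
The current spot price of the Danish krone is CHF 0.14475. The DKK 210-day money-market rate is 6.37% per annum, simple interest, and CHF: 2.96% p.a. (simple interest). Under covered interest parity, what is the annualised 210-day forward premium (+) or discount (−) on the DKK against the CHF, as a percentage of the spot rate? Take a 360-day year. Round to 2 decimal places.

-3.29%

T = 210/360 years.
CIP forward (CHF per DKK) = 0.14475 × 1.0172667/1.0371583 = 0.14197385.
(F − S)/S ÷ T = (0.14197385 − 0.14475)/0.14475/(210/360) = -0.032878 → -3.29%.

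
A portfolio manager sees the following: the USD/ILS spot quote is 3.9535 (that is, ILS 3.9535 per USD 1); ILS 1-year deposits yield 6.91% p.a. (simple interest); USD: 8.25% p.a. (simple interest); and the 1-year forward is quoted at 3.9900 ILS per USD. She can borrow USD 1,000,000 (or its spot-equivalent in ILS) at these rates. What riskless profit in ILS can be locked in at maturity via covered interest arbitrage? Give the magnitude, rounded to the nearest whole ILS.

ILS 92,488

T = 1 year.
Invest the USD and cover forward: 1,000,000 × 1.082500 × 3.9900 = ILS 4,319,175.00.
Convert at spot and invest in ILS: 1,000,000 × 3.9535 × 1.069100 = ILS 4,226,686.85.
The quoted forward overvalues USD, so borrow ILS, buy USD at spot, deposit the USD at 8.25%, and sell the proceeds forward at 3.9900.
The gap between the two covered legs is ILS 92,488.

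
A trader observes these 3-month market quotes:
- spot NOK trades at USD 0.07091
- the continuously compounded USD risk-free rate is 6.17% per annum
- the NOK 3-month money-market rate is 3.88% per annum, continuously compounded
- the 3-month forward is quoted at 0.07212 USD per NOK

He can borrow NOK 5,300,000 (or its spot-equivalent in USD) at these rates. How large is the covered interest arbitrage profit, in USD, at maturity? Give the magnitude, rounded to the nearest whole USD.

USD 4,297

T = 3/12 years.
Invest the NOK and cover forward: 5,300,000 × 1.0097472 × 0.07212 = USD 385,961.73.
Convert at spot and invest in USD: 5,300,000 × 0.07091 × 1.01554458 = USD 381,665.01.
The quoted forward overvalues NOK, so borrow USD, buy NOK at spot, deposit the NOK at 3.88%, and sell the proceeds forward at 0.07212.
Profit = 385,961.73 − 381,665.01 = USD 4,297.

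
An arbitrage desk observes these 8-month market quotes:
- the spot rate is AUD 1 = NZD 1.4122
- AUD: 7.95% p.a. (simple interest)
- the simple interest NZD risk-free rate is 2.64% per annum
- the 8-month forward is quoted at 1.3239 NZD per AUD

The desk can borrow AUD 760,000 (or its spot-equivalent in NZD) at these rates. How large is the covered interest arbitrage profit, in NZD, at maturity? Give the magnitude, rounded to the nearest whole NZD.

T = 8/12 years.
Keep in AUD, deliver into the forward: 760,000·1.053000·1.3239 = NZD 1,059,490.69.
Swap to NZD now, deposit: 760,000·1.4122·1.017600 = NZD 1,092,161.59.
The quoted forward undervalues AUD, so borrow AUD, convert to NZD at spot, deposit the NZD at 2.64%, and buy AUD forward at 1.3239 to cover the loan.
The gap between the two covered legs is NZD 32,671.

NZD 32,671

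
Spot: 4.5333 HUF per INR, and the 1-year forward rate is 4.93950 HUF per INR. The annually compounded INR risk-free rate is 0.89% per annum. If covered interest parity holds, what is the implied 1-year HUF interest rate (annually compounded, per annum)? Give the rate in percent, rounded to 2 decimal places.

T = 1 year.
F/S = 4.9395/4.5333 = 1.0896036 = (growth of HUF) / (growth of INR).
INR growth factor: (1 + 0.0089)^1 = 1.008900.
Hence g_HUF = 1.0993011.
Annualise: 1.0993011^(1/1) − 1 = 0.099301 = 9.93%.

9.93%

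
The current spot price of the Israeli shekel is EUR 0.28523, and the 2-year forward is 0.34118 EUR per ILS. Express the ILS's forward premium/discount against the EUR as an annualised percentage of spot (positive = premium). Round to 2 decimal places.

T = 2 years.
ILS trades forward at +19.61575% vs spot over the period.
×(1/T) gives 9.81% p.a.

+9.81%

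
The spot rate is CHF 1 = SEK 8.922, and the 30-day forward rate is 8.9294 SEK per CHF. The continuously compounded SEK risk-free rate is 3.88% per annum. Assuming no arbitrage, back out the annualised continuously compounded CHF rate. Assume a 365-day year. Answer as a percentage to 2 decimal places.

2.87%

T = 30/365 years.
F/S = 8.9294/8.922 = 1.0008294 = (growth of SEK) / (growth of CHF).
The SEK side grows by e^(0.0388×30/365) = 1.0031941.
So the CHF growth factor = 1.0023627.
Take logs: ln 1.0023627 / (30/365) = 0.028712, so 2.87%.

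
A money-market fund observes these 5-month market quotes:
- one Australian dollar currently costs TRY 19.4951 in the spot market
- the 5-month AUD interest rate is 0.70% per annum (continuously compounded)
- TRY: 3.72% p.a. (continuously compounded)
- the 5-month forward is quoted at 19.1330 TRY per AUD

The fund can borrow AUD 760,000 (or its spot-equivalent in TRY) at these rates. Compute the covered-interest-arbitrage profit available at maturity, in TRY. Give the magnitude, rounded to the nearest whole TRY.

TRY 464,164

T = 5/12 years.
Keep in AUD, deliver into the forward: 760,000·1.0029209243·19.1330 = TRY 14,583,553.39.
Swap to TRY now, deposit: 760,000·19.4951·1.0156207481 = TRY 15,047,717.32.
The quoted forward undervalues AUD, so borrow AUD, convert to TRY at spot, deposit the TRY at 3.72%, and buy AUD forward at 19.1330 to cover the loan.
Arbitrage profit = |14,583,553.39 − 15,047,717.32| = TRY 464,164.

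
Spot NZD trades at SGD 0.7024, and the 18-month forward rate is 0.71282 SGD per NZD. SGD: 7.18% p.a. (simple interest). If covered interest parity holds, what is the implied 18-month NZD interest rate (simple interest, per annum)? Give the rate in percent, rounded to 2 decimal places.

6.10%

T = 18/12 years.
CIP gives F = S · g_SGD/g_NZD, so g_SGD/g_NZD = 0.71282/0.7024 = 1.0148349.
SGD growth factor: 1 + 0.0718×18/12 = 1.107700.
So the NZD growth factor = 1.0915076.
(1.0915076 − 1)/T = 0.061005, i.e. 6.10%.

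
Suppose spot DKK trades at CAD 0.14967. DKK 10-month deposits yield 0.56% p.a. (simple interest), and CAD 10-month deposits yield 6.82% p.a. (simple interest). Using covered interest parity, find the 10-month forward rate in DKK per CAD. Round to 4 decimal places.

T = 10/12 years.
Growth of 1 CAD over T: 1 + 0.0682×10/12 = 1.0568333.
DKK accumulates by 1 + 0.0056×10/12 = 1.0046667.
CIP: F = S · (grow CAD)/(grow DKK) = 0.14967 × 1.0568333/1.0046667 = 0.1574415 CAD per DKK.
Quoted the other way: 1/0.1574415 = 6.3516 DKK per CAD.

6.3516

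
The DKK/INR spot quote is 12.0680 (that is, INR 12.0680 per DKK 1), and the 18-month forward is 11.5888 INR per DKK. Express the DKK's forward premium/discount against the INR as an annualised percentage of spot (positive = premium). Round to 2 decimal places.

T = 18/12 years.
DKK trades forward at -3.97083% vs spot over the period.
×(1/T) gives -2.65% p.a.

-2.65%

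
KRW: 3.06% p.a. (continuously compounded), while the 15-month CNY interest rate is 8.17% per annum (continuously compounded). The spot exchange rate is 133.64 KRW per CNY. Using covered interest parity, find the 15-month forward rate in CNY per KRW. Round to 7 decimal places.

0.0079763

T = 15/12 years.
KRW growth factor: e^(0.0306×15/12) = 1.0389909.
CNY growth factor: e^(0.0817×15/12) = 1.1075219.
CIP: F = S · (grow KRW)/(grow CNY) = 133.64 × 1.0389909/1.1075219 = 125.3707 KRW per CNY.
Invert for CNY per KRW: 1 / 125.3707 = 0.0079763.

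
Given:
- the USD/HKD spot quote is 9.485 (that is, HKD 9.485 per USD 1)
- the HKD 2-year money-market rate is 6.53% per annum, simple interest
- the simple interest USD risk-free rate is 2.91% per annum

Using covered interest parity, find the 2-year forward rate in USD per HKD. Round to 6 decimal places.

T = 2 years.
Growth of 1 HKD over T: 1 + 0.0653×2 = 1.130600.
USD growth factor: 1 + 0.0291×2 = 1.058200.
Forward (HKD per USD) = 9.485 × 1.130600 / 1.058200 = 10.13395.
Invert for USD per HKD: 1 / 10.13395 = 0.098678.

0.098678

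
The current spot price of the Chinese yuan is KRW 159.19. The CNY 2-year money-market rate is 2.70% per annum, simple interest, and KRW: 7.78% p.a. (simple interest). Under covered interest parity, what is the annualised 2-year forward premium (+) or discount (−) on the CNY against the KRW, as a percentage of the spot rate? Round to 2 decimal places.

+4.82%

T = 2 years.
CIP forward (KRW per CNY) = 159.19 × 1.155600/1.054000 = 174.53507.
Annualised premium = (F − S)/S × (1/T) = (174.53507 − 159.19)/159.19 ÷ 2 = 4.82%.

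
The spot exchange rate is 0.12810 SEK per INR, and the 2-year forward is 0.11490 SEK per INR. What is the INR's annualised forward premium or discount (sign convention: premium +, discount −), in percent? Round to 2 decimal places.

-5.15%

T = 2 years.
Period premium: (0.11490 − 0.1281)/0.1281 = -0.1030445.
×(1/T) gives -5.15% p.a.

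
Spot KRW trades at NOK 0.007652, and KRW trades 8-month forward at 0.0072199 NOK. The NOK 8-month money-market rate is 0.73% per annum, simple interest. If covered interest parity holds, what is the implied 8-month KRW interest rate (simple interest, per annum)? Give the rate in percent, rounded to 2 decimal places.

9.75%

T = 8/12 years.
CIP gives F = S · g_NOK/g_KRW, so g_NOK/g_KRW = 0.0072199/0.007652 = 0.9435311.
The NOK side grows by 1 + 0.0073×8/12 = 1.0048667.
So the KRW growth factor = 1.0650064.
r = (1.0650064 − 1)/(8/12) = 0.097510 → 9.75%.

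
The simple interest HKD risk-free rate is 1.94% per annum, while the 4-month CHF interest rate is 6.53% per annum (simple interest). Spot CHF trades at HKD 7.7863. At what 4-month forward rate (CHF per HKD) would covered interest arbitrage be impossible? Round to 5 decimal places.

0.13038

T = 4/12 years.
HKD growth factor: 1 + 0.0194×4/12 = 1.0064667.
CHF accumulates by 1 + 0.0653×4/12 = 1.0217667.
CIP: F = S · (grow HKD)/(grow CHF) = 7.7863 × 1.0064667/1.0217667 = 7.669707 HKD per CHF.
Invert for CHF per HKD: 1 / 7.669707 = 0.13038.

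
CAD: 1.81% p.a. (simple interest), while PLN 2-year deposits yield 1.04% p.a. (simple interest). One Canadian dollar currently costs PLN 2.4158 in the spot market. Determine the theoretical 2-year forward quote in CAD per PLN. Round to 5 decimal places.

0.42019

T = 2 years.
PLN accumulates by 1 + 0.0104×2 = 1.020800.
CAD accumulates by 1 + 0.0181×2 = 1.036200.
Forward (PLN per CAD) = 2.4158 × 1.020800 / 1.036200 = 2.379896.
Quoted the other way: 1/2.379896 = 0.42019 CAD per PLN.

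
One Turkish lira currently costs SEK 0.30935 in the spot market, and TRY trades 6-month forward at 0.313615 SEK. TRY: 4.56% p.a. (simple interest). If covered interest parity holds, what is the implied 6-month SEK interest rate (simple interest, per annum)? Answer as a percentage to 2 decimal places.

7.38%

T = 6/12 years.
F/S = 0.313615/0.30935 = 1.0137870 = (growth of SEK) / (growth of TRY).
The TRY side grows by 1 + 0.0456×6/12 = 1.022800.
That pins the SEK growth at 1.0369013.
(1.0369013 − 1)/T = 0.073803, i.e. 7.38%.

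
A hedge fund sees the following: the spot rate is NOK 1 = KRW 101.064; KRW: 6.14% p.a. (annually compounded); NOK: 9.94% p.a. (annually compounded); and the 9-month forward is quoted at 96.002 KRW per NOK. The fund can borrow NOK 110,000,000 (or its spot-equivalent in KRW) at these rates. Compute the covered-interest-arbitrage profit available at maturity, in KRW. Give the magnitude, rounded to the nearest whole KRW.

KRW 287,061,252

T = 9/12 years.
Route A — deposit NOK, sell forward: 110,000,000 × 1.073660064337 × 96.002 = KRW 11,338,086,484.61.
Route B — convert at spot, deposit KRW: 110,000,000 × 101.064 × 1.04570530792 = KRW 11,625,147,736.36.
The quoted forward undervalues NOK, so borrow NOK, convert to KRW at spot, deposit the KRW at 6.14%, and buy NOK forward at 96.002 to cover the loan.
Arbitrage profit = |11,338,086,484.61 − 11,625,147,736.36| = KRW 287,061,252.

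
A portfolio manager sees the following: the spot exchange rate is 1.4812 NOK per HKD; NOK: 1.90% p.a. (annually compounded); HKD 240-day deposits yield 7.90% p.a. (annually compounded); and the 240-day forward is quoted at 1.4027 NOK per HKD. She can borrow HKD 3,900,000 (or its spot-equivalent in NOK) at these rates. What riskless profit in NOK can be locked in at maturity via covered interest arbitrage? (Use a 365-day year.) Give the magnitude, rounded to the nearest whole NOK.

NOK 97,632

T = 240/365 years.
Invest the HKD and cover forward: 3,900,000 × 1.051266271 × 1.4027 = NOK 5,750,983.67.
Convert at spot and invest in NOK: 3,900,000 × 1.4812 × 1.012452847 = NOK 5,848,616.11.
The quoted forward undervalues HKD, so borrow HKD, convert to NOK at spot, deposit the NOK at 1.90%, and buy HKD forward at 1.4027 to cover the loan.
Profit = 5,848,616.11 − 5,750,983.67 = NOK 97,632.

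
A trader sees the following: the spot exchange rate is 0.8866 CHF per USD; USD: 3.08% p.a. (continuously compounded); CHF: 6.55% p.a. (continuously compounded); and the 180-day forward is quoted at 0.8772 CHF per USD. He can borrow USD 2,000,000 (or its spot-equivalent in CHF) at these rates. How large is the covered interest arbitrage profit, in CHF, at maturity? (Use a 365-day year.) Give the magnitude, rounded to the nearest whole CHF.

T = 180/365 years.
Route A — deposit USD, sell forward: 2,000,000 × 1.015304981 × 0.8772 = CHF 1,781,251.06.
Route B — convert at spot, deposit CHF: 2,000,000 × 0.8866 × 1.032828722 = CHF 1,831,411.89.
The quoted forward undervalues USD, so borrow USD, convert to CHF at spot, deposit the CHF at 6.55%, and buy USD forward at 0.8772 to cover the loan.
The gap between the two covered legs is CHF 50,161.

CHF 50,161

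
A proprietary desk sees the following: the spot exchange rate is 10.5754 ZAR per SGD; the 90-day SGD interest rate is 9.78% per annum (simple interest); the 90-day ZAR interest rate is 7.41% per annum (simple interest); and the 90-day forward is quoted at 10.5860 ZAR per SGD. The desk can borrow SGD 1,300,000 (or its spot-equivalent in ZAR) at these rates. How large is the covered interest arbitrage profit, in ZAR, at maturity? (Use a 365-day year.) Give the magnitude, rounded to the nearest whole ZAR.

ZAR 94,453

T = 90/365 years.
Keep in SGD, deliver into the forward: 1,300,000·1.0241150685·10.5860 = ZAR 14,093,666.75.
Swap to ZAR now, deposit: 1,300,000·10.5754·1.0182712329 = ZAR 13,999,213.28.
The quoted forward overvalues SGD, so borrow ZAR, buy SGD at spot, deposit the SGD at 9.78%, and sell the proceeds forward at 10.5860.
Profit = 14,093,666.75 − 13,999,213.28 = ZAR 94,453.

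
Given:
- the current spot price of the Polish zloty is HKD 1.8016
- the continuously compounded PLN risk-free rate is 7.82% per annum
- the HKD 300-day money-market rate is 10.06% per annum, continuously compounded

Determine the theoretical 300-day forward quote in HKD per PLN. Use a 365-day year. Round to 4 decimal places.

1.8351

T = 300/365 years.
Growth of 1 HKD over T: e^(0.1006×300/365) = 1.0861995.
PLN accumulates by e^(0.0782×300/365) = 1.0663845.
So F = 1.8016 × 1.0861995 / 1.0663845 = 1.835076 (HKD/PLN).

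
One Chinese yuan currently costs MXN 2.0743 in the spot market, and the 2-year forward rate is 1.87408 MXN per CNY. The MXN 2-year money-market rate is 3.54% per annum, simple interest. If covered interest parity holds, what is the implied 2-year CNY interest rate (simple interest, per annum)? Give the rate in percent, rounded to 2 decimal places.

T = 2 years.
By CIP, F/S equals the MXN-to-CNY growth ratio: 1.87408/2.0743 = 0.9034759.
The MXN side grows by 1 + 0.0354×2 = 1.070800.
Hence g_CNY = 1.1852004.
r = (1.1852004 − 1)/2 = 0.092600 → 9.26%.

9.26%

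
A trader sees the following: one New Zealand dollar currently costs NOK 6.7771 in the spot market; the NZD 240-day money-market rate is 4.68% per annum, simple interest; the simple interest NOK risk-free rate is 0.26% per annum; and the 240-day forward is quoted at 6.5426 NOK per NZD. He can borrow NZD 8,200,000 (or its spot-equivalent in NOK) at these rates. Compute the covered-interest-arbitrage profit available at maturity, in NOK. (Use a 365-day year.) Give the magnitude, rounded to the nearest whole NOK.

T = 240/365 years.
Invest the NZD and cover forward: 8,200,000 × 1.0307726027 × 6.5426 = NOK 55,300,249.21.
Convert at spot and invest in NOK: 8,200,000 × 6.7771 × 1.001709589 = NOK 55,667,225.66.
The quoted forward undervalues NZD, so borrow NZD, convert to NOK at spot, deposit the NOK at 0.26%, and buy NZD forward at 6.5426 to cover the loan.
Arbitrage profit = |55,300,249.21 − 55,667,225.66| = NOK 366,976.

NOK 366,976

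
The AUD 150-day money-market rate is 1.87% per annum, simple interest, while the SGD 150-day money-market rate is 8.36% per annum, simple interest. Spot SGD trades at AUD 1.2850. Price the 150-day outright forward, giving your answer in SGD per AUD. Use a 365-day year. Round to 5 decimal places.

T = 150/365 years.
AUD accumulates by 1 + 0.0187×150/365 = 1.0076849.
Growth of 1 SGD over T: 1 + 0.0836×150/365 = 1.0343562.
CIP: F = S · (grow AUD)/(grow SGD) = 1.285 × 1.0076849/1.0343562 = 1.251866 AUD per SGD.
Invert for SGD per AUD: 1 / 1.251866 = 0.79881.

0.79881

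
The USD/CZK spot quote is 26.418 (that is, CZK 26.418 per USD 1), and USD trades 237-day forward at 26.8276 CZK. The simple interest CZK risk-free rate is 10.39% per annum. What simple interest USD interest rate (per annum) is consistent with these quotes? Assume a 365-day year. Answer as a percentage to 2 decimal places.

7.88%

T = 237/365 years.
CIP gives F = S · g_CZK/g_USD, so g_CZK/g_USD = 26.8276/26.418 = 1.0155046.
CZK growth factor: 1 + 0.1039×237/365 = 1.0674638.
Hence g_USD = 1.0511659.
(1.0511659 − 1)/T = 0.078800, i.e. 7.88%.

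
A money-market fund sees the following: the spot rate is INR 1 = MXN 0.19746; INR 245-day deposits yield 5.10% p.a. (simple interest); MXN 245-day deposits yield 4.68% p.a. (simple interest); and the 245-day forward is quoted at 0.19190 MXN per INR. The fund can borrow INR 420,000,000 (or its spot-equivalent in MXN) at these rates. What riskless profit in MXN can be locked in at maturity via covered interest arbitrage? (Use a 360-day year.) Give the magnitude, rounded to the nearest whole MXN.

MXN 2,179,200

T = 245/360 years.
Keep in INR, deliver into the forward: 420,000,000·1.0347083333·0.19190 = MXN 83,395,422.25.
Swap to MXN now, deposit: 420,000,000·0.19746·1.031850 = MXN 85,574,622.42.
The quoted forward undervalues INR, so borrow INR, convert to MXN at spot, deposit the MXN at 4.68%, and buy INR forward at 0.19190 to cover the loan.
The gap between the two covered legs is MXN 2,179,200.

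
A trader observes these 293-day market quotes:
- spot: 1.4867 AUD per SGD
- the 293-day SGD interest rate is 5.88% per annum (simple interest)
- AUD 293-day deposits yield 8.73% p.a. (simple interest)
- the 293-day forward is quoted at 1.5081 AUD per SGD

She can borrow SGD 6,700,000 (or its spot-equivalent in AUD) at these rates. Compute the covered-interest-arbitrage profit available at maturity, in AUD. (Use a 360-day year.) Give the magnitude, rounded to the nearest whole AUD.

T = 293/360 years.
Route A — deposit SGD, sell forward: 6,700,000 × 1.0478566667 × 1.5081 = AUD 10,587,826.68.
Route B — convert at spot, deposit AUD: 6,700,000 × 1.4867 × 1.0710525 = AUD 10,668,636.14.
The quoted forward undervalues SGD, so borrow SGD, convert to AUD at spot, deposit the AUD at 8.73%, and buy SGD forward at 1.5081 to cover the loan.
Profit = 10,668,636.14 − 10,587,826.68 = AUD 80,809.

AUD 80,809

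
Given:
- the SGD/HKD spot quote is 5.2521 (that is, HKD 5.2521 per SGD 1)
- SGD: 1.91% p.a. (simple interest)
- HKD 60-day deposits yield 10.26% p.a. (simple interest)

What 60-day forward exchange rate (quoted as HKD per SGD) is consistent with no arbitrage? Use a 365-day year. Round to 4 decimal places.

5.3240

T = 60/365 years.
HKD growth factor: 1 + 0.1026×60/365 = 1.0168658.
Growth of 1 SGD over T: 1 + 0.0191×60/365 = 1.0031397.
So F = 5.2521 × 1.0168658 / 1.0031397 = 5.323965 (HKD/SGD).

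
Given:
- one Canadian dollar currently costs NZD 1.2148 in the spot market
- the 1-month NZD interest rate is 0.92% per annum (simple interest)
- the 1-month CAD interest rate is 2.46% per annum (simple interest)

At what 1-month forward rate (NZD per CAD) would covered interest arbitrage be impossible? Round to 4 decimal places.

1.2132

T = 1/12 years.
NZD growth factor: 1 + 0.0092×1/12 = 1.0007667.
Growth of 1 CAD over T: 1 + 0.0246×1/12 = 1.002050.
CIP: F = S · (grow NZD)/(grow CAD) = 1.2148 × 1.0007667/1.002050 = 1.213244 NZD per CAD.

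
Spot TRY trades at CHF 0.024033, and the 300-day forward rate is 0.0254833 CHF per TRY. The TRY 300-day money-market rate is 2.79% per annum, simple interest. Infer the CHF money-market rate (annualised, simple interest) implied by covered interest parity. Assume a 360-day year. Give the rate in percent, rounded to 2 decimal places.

10.20%

T = 300/360 years.
By CIP, F/S equals the CHF-to-TRY growth ratio: 0.0254833/0.024033 = 1.0603462.
TRY growth factor: 1 + 0.0279×300/360 = 1.023250.
Hence g_CHF = 1.0849992.
(1.0849992 − 1)/T = 0.101999, i.e. 10.20%.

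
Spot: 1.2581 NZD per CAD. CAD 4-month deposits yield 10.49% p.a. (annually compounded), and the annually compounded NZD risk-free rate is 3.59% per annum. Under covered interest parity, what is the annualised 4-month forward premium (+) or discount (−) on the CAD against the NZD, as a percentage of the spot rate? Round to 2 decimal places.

-6.38%

T = 4/12 years.
No-arbitrage forward: 1.2581 × 1.0118263 / 1.0338106 = 1.2313461 NZD/CAD.
(F − S)/S ÷ T = (1.2313461 − 1.2581)/1.2581/(4/12) = -0.063796 → -6.38%.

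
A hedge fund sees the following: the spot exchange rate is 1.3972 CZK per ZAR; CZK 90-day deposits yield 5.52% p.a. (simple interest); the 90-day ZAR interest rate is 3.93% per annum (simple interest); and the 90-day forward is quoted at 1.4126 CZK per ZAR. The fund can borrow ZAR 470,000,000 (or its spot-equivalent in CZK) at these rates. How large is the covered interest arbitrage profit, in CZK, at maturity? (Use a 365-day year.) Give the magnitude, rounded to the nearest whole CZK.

T = 90/365 years.
Keep in ZAR, deliver into the forward: 470,000,000·1.00969041096·1.4126 = CZK 670,355,677.03.
Swap to CZK now, deposit: 470,000,000·1.3972·1.0136109589 = CZK 665,622,098.93.
The quoted forward overvalues ZAR, so borrow CZK, buy ZAR at spot, deposit the ZAR at 3.93%, and sell the proceeds forward at 1.4126.
Arbitrage profit = |670,355,677.03 − 665,622,098.93| = CZK 4,733,578.

CZK 4,733,578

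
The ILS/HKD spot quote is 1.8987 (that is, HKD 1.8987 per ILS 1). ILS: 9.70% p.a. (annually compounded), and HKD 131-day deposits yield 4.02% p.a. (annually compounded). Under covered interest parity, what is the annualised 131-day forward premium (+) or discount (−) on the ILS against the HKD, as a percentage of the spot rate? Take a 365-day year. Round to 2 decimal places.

T = 131/365 years.
No-arbitrage forward: 1.8987 × 1.014246 / 1.0337852 = 1.8628134 HKD/ILS.
(F − S)/S ÷ T = (1.8628134 − 1.8987)/1.8987/(131/365) = -0.052662 → -5.27%.

-5.27%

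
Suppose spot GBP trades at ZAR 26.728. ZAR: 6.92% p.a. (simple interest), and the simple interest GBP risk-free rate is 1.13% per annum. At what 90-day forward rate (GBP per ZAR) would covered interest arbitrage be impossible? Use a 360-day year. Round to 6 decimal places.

0.036882

T = 90/360 years.
ZAR accumulates by 1 + 0.0692×90/360 = 1.017300.
GBP growth factor: 1 + 0.0113×90/360 = 1.002825.
Forward (ZAR per GBP) = 26.728 × 1.017300 / 1.002825 = 27.11380.
Quoted the other way: 1/27.11380 = 0.036882 GBP per ZAR.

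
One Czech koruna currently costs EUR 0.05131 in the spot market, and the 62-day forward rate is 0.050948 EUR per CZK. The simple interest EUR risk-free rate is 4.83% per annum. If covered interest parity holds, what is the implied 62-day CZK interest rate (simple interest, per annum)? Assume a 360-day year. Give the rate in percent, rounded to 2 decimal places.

T = 62/360 years.
CIP gives F = S · g_EUR/g_CZK, so g_EUR/g_CZK = 0.050948/0.05131 = 0.9929448.
EUR growth factor: 1 + 0.0483×62/360 = 1.0083183.
Hence g_CZK = 1.0154827.
(1.0154827 − 1)/T = 0.089900, i.e. 8.99%.

8.99%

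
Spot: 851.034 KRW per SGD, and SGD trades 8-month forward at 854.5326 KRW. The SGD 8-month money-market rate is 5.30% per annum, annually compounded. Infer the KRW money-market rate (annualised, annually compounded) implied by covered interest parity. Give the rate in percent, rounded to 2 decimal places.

T = 8/12 years.
F/S = 854.5326/851.034 = 1.0041110 = (growth of KRW) / (growth of SGD).
The SGD side grows by (1 + 0.0530)^(8/12) = 1.0350284.
Hence g_KRW = 1.0392834.
r = 1.0392834^(12/8) − 1 = 0.059500 → 5.95%.

5.95%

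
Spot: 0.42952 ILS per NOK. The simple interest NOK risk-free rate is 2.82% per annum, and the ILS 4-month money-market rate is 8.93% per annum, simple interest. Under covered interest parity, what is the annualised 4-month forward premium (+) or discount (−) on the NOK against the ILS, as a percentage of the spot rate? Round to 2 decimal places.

+6.05%

T = 4/12 years.
CIP forward (ILS per NOK) = 0.42952 × 1.0297667/1.009400 = 0.43818644.
Annualised premium = (F − S)/S × (1/T) = (0.43818644 − 0.42952)/0.42952 ÷ (4/12) = 6.05%.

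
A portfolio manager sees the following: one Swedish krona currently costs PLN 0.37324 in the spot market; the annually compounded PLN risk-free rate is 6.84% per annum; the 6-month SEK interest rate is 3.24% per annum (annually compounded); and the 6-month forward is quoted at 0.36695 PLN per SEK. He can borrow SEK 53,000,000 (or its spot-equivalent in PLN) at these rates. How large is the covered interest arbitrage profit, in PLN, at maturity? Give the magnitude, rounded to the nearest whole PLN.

PLN 686,164

T = 6/12 years.
Invest the SEK and cover forward: 53,000,000 × 1.0160708637 × 0.36695 = PLN 19,760,901.78.
Convert at spot and invest in PLN: 53,000,000 × 0.37324 × 1.0336343648 = PLN 20,447,065.59.
The quoted forward undervalues SEK, so borrow SEK, convert to PLN at spot, deposit the PLN at 6.84%, and buy SEK forward at 0.36695 to cover the loan.
Arbitrage profit = |19,760,901.78 − 20,447,065.59| = PLN 686,164.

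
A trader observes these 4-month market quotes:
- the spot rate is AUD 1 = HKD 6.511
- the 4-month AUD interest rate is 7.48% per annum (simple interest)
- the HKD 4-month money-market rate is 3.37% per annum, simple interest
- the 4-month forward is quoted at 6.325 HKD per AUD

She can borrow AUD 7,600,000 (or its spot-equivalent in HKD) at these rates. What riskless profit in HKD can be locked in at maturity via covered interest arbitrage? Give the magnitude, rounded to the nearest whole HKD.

T = 4/12 years.
Invest the AUD and cover forward: 7,600,000 × 1.0249333333 × 6.325 = HKD 49,268,545.33.
Convert at spot and invest in HKD: 7,600,000 × 6.511 × 1.0112333333 = HKD 50,039,465.77.
The quoted forward undervalues AUD, so borrow AUD, convert to HKD at spot, deposit the HKD at 3.37%, and buy AUD forward at 6.325 to cover the loan.
The gap between the two covered legs is HKD 770,920.

HKD 770,920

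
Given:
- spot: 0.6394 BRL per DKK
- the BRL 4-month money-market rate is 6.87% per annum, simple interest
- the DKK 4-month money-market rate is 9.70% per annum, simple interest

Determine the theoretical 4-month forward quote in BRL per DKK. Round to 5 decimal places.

T = 4/12 years.
BRL growth factor: 1 + 0.0687×4/12 = 1.022900.
DKK growth factor: 1 + 0.0970×4/12 = 1.0323333.
So F = 0.6394 × 1.022900 / 1.0323333 = 0.6335573 (BRL/DKK).

0.63356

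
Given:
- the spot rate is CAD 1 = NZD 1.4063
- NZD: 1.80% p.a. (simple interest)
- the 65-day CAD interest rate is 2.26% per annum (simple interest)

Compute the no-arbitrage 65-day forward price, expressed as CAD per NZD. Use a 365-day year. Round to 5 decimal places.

0.71167

T = 65/365 years.
Growth of 1 NZD over T: 1 + 0.0180×65/365 = 1.0032055.
CAD accumulates by 1 + 0.0226×65/365 = 1.0040247.
So F = 1.4063 × 1.0032055 / 1.0040247 = 1.405153 (NZD/CAD).
Invert for CAD per NZD: 1 / 1.405153 = 0.71167.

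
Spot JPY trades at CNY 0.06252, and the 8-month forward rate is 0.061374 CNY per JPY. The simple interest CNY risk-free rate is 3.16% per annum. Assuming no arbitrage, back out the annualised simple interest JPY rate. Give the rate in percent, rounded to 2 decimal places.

T = 8/12 years.
By CIP, F/S equals the CNY-to-JPY growth ratio: 0.061374/0.06252 = 0.9816699.
The CNY side grows by 1 + 0.0316×8/12 = 1.0210667.
That pins the JPY growth at 1.0401324.
r = (1.0401324 − 1)/(8/12) = 0.060199 → 6.02%.

6.02%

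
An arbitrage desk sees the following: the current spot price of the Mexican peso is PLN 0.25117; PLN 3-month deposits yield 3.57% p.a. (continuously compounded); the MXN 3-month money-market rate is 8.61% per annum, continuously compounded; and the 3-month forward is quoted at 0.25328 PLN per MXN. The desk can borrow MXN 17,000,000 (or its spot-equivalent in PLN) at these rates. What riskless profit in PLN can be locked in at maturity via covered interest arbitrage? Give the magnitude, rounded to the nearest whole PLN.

PLN 91,277

T = 3/12 years.
Keep in MXN, deliver into the forward: 17,000,000·1.021758334·0.25328 = PLN 4,399,446.16.
Swap to PLN now, deposit: 17,000,000·0.25117·1.008964947 = PLN 4,308,169.34.
The quoted forward overvalues MXN, so borrow PLN, buy MXN at spot, deposit the MXN at 8.61%, and sell the proceeds forward at 0.25328.
Profit = 4,399,446.16 − 4,308,169.34 = PLN 91,277.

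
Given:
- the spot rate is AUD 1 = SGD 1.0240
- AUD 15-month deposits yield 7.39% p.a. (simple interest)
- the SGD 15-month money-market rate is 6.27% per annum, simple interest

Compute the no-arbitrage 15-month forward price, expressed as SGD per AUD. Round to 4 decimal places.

T = 15/12 years.
SGD growth factor: 1 + 0.0627×15/12 = 1.078375.
AUD accumulates by 1 + 0.0739×15/12 = 1.092375.
CIP: F = S · (grow SGD)/(grow AUD) = 1.024 × 1.078375/1.092375 = 1.010876 SGD per AUD.

1.0109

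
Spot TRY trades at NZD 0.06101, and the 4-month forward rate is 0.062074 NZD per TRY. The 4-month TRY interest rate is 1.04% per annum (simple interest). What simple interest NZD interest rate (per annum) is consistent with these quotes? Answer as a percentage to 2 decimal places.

6.29%

T = 4/12 years.
CIP gives F = S · g_NZD/g_TRY, so g_NZD/g_TRY = 0.062074/0.06101 = 1.0174398.
TRY growth factor: 1 + 0.0104×4/12 = 1.0034667.
So the NZD growth factor = 1.020967.
r = (1.020967 − 1)/(4/12) = 0.062901 → 6.29%.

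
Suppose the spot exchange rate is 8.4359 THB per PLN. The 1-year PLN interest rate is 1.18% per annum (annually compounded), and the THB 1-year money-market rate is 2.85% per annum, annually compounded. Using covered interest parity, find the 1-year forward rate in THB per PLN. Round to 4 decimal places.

8.5751

T = 1 year.
Growth of 1 THB over T: (1 + 0.0285)^1 = 1.028500.
Growth of 1 PLN over T: (1 + 0.0118)^1 = 1.011800.
Forward (THB per PLN) = 8.4359 × 1.028500 / 1.011800 = 8.575137.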